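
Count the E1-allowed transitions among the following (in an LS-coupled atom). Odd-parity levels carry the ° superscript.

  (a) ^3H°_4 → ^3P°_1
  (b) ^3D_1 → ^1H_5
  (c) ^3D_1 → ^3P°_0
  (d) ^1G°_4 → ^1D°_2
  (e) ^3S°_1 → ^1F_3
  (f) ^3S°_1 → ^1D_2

1

(a) forbidden (parity, ΔL, ΔJ fail)
(b) forbidden (parity, ΔS, ΔL, ΔJ fail)
(c) allowed
(d) forbidden (parity, ΔL, ΔJ fail)
(e) forbidden (ΔS, ΔL, ΔJ fail)
(f) forbidden (ΔS, ΔL fail)
Total allowed: 1 of 6.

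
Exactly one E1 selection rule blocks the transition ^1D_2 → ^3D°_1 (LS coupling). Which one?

ΔJ = 0, ±1 (not J=0↔0): J: 2 → 1, ΔJ = -1 — satisfied.
ΔL = 0, ±1 (not L=0↔0): L: 2 → 2, ΔL = +0 — satisfied.
Parity must change: even → odd — satisfied.
ΔS = 0: S: 0 → 1 — violated.

the ΔS = 0 rule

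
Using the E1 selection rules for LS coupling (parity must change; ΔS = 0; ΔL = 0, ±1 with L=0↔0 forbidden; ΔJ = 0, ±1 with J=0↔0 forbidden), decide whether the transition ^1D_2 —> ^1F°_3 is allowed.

Initial level: S=0, L=2, J=2, parity even. Final level: S=0, L=3, J=3, parity odd.
ΔL = 0, ±1 (not L=0↔0): L: 2 → 3, ΔL = +1 — ok.
ΔJ = 0, ±1 (not J=0↔0): J: 2 → 3, ΔJ = +1 — ok.
Parity must change: even → odd — ok.
ΔS = 0: S: 0 → 0 — ok.
All four E1 rules are satisfied.

allowed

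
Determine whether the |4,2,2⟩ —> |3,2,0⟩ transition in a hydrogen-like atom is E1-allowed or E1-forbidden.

forbidden

l: 2 → 2 (Δl = +0). Δl = ±1 fails.
Δm_l = 0 − (2) = -2. E1 requires Δm_l = 0, ±1: fails.
The transition is electric-dipole forbidden.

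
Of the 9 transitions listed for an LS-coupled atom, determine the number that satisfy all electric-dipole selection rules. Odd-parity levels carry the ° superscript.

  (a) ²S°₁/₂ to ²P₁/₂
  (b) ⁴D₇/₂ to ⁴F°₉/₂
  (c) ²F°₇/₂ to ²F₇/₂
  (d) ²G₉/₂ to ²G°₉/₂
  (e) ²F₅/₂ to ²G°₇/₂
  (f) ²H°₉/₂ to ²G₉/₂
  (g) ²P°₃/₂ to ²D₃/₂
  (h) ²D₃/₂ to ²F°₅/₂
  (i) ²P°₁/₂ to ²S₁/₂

9

(a) allowed
(b) allowed
(c) allowed
(d) allowed
(e) allowed
(f) allowed
(g) allowed
(h) allowed
(i) allowed
Total allowed: 9 of 9.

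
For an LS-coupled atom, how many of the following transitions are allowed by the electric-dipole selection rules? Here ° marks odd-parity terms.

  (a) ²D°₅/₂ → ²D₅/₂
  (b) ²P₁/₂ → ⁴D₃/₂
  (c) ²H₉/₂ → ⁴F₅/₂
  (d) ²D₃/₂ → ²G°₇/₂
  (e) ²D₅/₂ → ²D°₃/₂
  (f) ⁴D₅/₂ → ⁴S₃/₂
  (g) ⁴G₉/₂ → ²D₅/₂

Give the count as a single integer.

2

(a) allowed
(b) forbidden (parity, ΔS fail)
(c) forbidden (parity, ΔS, ΔL, ΔJ fail)
(d) forbidden (ΔL, ΔJ fail)
(e) allowed
(f) forbidden (parity, ΔL fail)
(g) forbidden (parity, ΔS, ΔL, ΔJ fail)
Total allowed: 2 of 7.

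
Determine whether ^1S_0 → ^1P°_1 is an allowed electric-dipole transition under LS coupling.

ΔS = 0: S: 0 → 0 — ok.
Parity must change: even → odd — ok.
ΔL = 0, ±1 (not L=0↔0): L: 0 → 1, ΔL = +1 — ok.
ΔJ = 0, ±1 (not J=0↔0): J: 0 → 1, ΔJ = +1 — ok.
All four E1 rules are satisfied.

allowed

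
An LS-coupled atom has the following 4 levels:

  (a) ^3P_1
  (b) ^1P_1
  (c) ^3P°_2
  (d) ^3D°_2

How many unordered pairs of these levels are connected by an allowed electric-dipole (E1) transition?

(a)–(b): forbidden (parity, ΔS).
(a)–(c): allowed.
(a)–(d): allowed.
(b)–(c): forbidden (ΔS).
(b)–(d): forbidden (ΔS).
(c)–(d): forbidden (parity).
Allowed pairs: 2 of 6.

2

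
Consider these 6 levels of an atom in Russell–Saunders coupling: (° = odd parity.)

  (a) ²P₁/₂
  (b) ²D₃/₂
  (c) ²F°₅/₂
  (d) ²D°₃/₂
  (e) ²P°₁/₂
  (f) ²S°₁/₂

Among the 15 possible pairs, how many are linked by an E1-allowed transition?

(a)–(b): forbidden (parity).
(a)–(c): forbidden (ΔL, ΔJ).
(a)–(d): allowed.
(a)–(e): allowed.
(a)–(f): allowed.
(b)–(c): allowed.
(b)–(d): allowed.
(b)–(e): allowed.
(b)–(f): forbidden (ΔL).
(c)–(d): forbidden (parity).
(c)–(e): forbidden (parity, ΔL, ΔJ).
(c)–(f): forbidden (parity, ΔL, ΔJ).
(d)–(e): forbidden (parity).
(d)–(f): forbidden (parity, ΔL).
(e)–(f): forbidden (parity).
Allowed pairs: 6 of 15.

6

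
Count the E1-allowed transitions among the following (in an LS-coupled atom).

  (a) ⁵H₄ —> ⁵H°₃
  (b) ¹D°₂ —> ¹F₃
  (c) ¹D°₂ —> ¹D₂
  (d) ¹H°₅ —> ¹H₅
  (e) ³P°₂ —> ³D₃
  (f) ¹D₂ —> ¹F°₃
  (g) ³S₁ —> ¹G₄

6

(a) allowed
(b) allowed
(c) allowed
(d) allowed
(e) allowed
(f) allowed
(g) forbidden (parity, ΔS, ΔL, ΔJ fail)
Total allowed: 6 of 7.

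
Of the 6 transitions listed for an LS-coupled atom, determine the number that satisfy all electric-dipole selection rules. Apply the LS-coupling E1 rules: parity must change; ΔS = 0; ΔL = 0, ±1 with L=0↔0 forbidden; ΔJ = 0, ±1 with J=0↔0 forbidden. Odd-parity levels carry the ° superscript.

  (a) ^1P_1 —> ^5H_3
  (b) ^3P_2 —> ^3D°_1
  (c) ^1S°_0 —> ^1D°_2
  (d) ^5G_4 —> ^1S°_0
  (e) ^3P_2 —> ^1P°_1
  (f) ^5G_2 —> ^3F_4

(a) forbidden (parity, ΔS, ΔL, ΔJ fail)
(b) allowed
(c) forbidden (parity, ΔL, ΔJ fail)
(d) forbidden (ΔS, ΔL, ΔJ fail)
(e) forbidden (ΔS fails)
(f) forbidden (parity, ΔS, ΔJ fail)
Total allowed: 1 of 6.

1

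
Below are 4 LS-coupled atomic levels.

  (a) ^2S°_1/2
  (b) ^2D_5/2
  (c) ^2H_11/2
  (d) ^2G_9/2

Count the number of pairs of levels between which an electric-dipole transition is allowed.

(a)–(b): forbidden (ΔL, ΔJ).
(a)–(c): forbidden (ΔL, ΔJ).
(a)–(d): forbidden (ΔL, ΔJ).
(b)–(c): forbidden (parity, ΔL, ΔJ).
(b)–(d): forbidden (parity, ΔL, ΔJ).
(c)–(d): forbidden (parity).
Allowed pairs: 0 of 6.

0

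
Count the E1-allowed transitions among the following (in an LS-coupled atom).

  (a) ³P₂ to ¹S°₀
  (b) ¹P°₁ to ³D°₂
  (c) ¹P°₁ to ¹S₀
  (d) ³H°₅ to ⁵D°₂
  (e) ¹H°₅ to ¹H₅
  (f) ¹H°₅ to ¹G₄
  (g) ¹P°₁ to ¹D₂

4

(a) forbidden (ΔS, ΔJ fail)
(b) forbidden (parity, ΔS fail)
(c) allowed
(d) forbidden (parity, ΔS, ΔL, ΔJ fail)
(e) allowed
(f) allowed
(g) allowed
Total allowed: 4 of 7.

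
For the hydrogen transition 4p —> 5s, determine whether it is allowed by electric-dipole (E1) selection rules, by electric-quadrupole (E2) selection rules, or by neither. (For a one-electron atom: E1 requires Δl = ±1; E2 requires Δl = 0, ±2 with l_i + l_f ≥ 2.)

E1

Δl = 0 − 1 = -1; l_i + l_f = 1.
E1 (Δl = ±1): satisfied.
E2 (Δl = 0,±2, l_i+l_f ≥ 2): not satisfied.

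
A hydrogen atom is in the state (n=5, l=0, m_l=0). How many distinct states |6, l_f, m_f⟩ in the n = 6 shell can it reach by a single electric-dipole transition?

3

E1 requires Δl = ±1, so l_f ∈ {-1, 1}; with 0 ≤ l_f ≤ n_f−1 = 5, the allowed l_f values are {1}.
For l_f = 1: m_f ∈ {m_i−1, m_i, m_i+1} ∩ [−1, 1] = {-1, 0, 1} → 3 states.
Total: 3.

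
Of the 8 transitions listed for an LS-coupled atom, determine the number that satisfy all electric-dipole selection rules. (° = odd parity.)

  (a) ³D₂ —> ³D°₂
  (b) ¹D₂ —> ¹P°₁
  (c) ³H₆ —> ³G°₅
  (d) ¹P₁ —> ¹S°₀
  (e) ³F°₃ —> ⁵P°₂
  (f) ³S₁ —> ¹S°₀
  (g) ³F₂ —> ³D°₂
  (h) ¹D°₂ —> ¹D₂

6

(a) allowed
(b) allowed
(c) allowed
(d) allowed
(e) forbidden (parity, ΔS, ΔL fail)
(f) forbidden (ΔS, ΔL fail)
(g) allowed
(h) allowed
Total allowed: 6 of 8.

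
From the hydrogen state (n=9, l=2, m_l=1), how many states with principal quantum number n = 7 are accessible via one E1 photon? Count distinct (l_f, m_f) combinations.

E1 requires Δl = ±1, so l_f ∈ {1, 3}; with 0 ≤ l_f ≤ n_f−1 = 6, the allowed l_f values are {1, 3}.
For l_f = 1: m_f ∈ {m_i−1, m_i, m_i+1} ∩ [−1, 1] = {0, 1} → 2 states.
For l_f = 3: m_f ∈ {m_i−1, m_i, m_i+1} ∩ [−3, 3] = {0, 1, 2} → 3 states.
Total: 5.

5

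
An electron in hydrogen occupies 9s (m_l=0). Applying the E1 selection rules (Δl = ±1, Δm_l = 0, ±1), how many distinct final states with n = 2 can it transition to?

E1 requires Δl = ±1, so l_f ∈ {-1, 1}; with 0 ≤ l_f ≤ n_f−1 = 1, the allowed l_f values are {1}.
For l_f = 1: m_f ∈ {m_i−1, m_i, m_i+1} ∩ [−1, 1] = {-1, 0, 1} → 3 states.
Total: 3.

3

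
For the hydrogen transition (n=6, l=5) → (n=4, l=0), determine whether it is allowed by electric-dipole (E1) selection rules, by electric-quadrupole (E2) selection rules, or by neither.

Δl = 0 − 5 = -5; l_i + l_f = 5.
E1 (Δl = ±1): not satisfied.
E2 (Δl = 0,±2, l_i+l_f ≥ 2): not satisfied.

neither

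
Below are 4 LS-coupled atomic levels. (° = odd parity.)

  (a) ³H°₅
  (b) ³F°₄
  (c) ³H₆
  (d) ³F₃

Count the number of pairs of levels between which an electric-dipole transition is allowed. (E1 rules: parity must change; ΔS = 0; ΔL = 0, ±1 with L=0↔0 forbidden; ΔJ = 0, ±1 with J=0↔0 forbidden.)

(a)–(b): forbidden (parity, ΔL).
(a)–(c): allowed.
(a)–(d): forbidden (ΔL, ΔJ).
(b)–(c): forbidden (ΔL, ΔJ).
(b)–(d): allowed.
(c)–(d): forbidden (parity, ΔL, ΔJ).
Allowed pairs: 2 of 6.

2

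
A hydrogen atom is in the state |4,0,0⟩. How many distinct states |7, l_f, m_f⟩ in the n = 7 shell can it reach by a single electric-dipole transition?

3

E1 requires Δl = ±1, so l_f ∈ {-1, 1}; with 0 ≤ l_f ≤ n_f−1 = 6, the allowed l_f values are {1}.
For l_f = 1: m_f ∈ {m_i−1, m_i, m_i+1} ∩ [−1, 1] = {-1, 0, 1} → 3 states.
Total: 3.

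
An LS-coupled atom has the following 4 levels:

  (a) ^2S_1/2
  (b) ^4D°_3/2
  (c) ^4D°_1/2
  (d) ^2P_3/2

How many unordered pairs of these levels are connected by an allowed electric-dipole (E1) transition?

0

(a)–(b): forbidden (ΔS, ΔL).
(a)–(c): forbidden (ΔS, ΔL).
(a)–(d): forbidden (parity).
(b)–(c): forbidden (parity).
(b)–(d): forbidden (ΔS).
(c)–(d): forbidden (ΔS).
Allowed pairs: 0 of 6.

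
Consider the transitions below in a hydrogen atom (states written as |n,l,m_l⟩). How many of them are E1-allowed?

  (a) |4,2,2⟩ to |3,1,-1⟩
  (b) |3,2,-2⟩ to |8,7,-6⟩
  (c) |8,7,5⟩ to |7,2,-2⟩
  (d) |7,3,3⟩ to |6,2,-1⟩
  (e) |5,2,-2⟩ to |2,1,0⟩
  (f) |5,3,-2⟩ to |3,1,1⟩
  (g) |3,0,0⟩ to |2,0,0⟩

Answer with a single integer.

0

(a) forbidden — Δm_l = -3 (E1 requires Δm_l = 0, ±1)
(b) forbidden — Δl = +5 (E1 requires Δl = ±1); Δm_l = -4 (E1 requires Δm_l = 0, ±1)
(c) forbidden — Δl = -5 (E1 requires Δl = ±1); Δm_l = -7 (E1 requires Δm_l = 0, ±1)
(d) forbidden — Δm_l = -4 (E1 requires Δm_l = 0, ±1)
(e) forbidden — Δm_l = +2 (E1 requires Δm_l = 0, ±1)
(f) forbidden — Δl = -2 (E1 requires Δl = ±1); Δm_l = +3 (E1 requires Δm_l = 0, ±1)
(g) forbidden — Δl = +0 (E1 requires Δl = ±1)
Total allowed: 0 of 7.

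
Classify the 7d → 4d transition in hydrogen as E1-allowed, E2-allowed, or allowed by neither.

Δl = 2 − 2 = +0; l_i + l_f = 4.
E1 (Δl = ±1): not satisfied.
E2 (Δl = 0,±2, l_i+l_f ≥ 2): satisfied.

E2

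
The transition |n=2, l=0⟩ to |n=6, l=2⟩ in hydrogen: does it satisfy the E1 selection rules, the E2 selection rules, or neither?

E2

Δl = 2 − 0 = +2; l_i + l_f = 2.
E1 (Δl = ±1): not satisfied.
E2 (Δl = 0,±2, l_i+l_f ≥ 2): satisfied.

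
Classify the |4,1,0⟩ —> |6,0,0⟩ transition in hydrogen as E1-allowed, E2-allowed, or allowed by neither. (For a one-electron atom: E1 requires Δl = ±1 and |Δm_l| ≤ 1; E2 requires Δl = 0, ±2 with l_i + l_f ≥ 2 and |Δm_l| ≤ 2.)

E1

Δl = 0 − 1 = -1; l_i + l_f = 1.
Δm_l = +0.
E1 (Δl = ±1, |Δm_l| ≤ 1): satisfied.
E2 (Δl = 0,±2, l_i+l_f ≥ 2, |Δm_l| ≤ 2): not satisfied.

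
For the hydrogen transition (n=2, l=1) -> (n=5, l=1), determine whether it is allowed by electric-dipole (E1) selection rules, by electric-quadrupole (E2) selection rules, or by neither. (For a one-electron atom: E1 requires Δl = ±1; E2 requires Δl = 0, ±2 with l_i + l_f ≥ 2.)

Δl = 1 − 1 = +0; l_i + l_f = 2.
E1 (Δl = ±1): not satisfied.
E2 (Δl = 0,±2, l_i+l_f ≥ 2): satisfied.

E2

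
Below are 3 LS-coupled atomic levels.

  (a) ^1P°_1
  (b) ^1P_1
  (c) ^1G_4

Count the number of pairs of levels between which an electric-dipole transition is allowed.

(a)–(b): allowed.
(a)–(c): forbidden (ΔL, ΔJ).
(b)–(c): forbidden (parity, ΔL, ΔJ).
Allowed pairs: 1 of 3.

1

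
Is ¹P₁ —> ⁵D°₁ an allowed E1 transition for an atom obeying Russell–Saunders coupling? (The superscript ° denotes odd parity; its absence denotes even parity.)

Initial level: S=0, L=1, J=1, parity even. Final level: S=2, L=2, J=1, parity odd.
ΔS = 0: S: 0 → 2 — ✗.
ΔL = 0, ±1 (not L=0↔0): L: 1 → 2, ΔL = +1 — ✓.
Parity must change: even → odd — ✓.
ΔJ = 0, ±1 (not J=0↔0): J: 1 → 1, ΔJ = +0 — ✓.
Rule(s) violated: ΔS.

forbidden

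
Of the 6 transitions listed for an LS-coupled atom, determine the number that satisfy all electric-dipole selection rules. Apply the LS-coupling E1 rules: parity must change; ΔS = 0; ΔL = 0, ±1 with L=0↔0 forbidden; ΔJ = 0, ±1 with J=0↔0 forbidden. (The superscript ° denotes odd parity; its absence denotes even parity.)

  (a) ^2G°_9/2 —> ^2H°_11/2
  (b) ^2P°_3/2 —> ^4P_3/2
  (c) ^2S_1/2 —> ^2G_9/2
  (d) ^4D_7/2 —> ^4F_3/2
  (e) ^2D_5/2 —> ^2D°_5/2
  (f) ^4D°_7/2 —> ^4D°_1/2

1

(a) forbidden (parity fails)
(b) forbidden (ΔS fails)
(c) forbidden (parity, ΔL, ΔJ fail)
(d) forbidden (parity, ΔJ fail)
(e) allowed
(f) forbidden (parity, ΔJ fail)
Total allowed: 1 of 6.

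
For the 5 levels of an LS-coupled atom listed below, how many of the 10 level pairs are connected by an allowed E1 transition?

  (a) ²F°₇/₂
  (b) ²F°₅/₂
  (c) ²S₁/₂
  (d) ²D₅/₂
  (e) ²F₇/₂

4

(a)–(b): forbidden (parity).
(a)–(c): forbidden (ΔL, ΔJ).
(a)–(d): allowed.
(a)–(e): allowed.
(b)–(c): forbidden (ΔL, ΔJ).
(b)–(d): allowed.
(b)–(e): allowed.
(c)–(d): forbidden (parity, ΔL, ΔJ).
(c)–(e): forbidden (parity, ΔL, ΔJ).
(d)–(e): forbidden (parity).
Allowed pairs: 4 of 10.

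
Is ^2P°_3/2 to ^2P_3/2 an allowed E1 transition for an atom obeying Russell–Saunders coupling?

Initial level: S=1/2, L=1, J=3/2, parity odd. Final level: S=1/2, L=1, J=3/2, parity even.
Parity must change: odd → even — passes.
ΔS = 0: S: 1/2 → 1/2 — passes.
ΔL = 0, ±1 (not L=0↔0): L: 1 → 1, ΔL = +0 — passes.
ΔJ = 0, ±1 (not J=0↔0): J: 3/2 → 3/2, ΔJ = +0 — passes.
All four E1 rules are satisfied.

allowed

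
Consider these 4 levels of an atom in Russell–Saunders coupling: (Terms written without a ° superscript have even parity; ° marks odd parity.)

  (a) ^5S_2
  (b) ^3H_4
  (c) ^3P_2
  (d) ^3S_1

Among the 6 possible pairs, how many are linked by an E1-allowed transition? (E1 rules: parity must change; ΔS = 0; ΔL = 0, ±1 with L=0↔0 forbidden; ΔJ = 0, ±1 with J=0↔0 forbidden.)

0

(a)–(b): forbidden (parity, ΔS, ΔL, ΔJ).
(a)–(c): forbidden (parity, ΔS).
(a)–(d): forbidden (parity, ΔS, ΔL).
(b)–(c): forbidden (parity, ΔL, ΔJ).
(b)–(d): forbidden (parity, ΔL, ΔJ).
(c)–(d): forbidden (parity).
Allowed pairs: 0 of 6.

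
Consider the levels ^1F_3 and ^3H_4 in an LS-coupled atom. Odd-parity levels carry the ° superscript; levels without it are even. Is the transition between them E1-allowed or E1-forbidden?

forbidden

Initial level: S=0, L=3, J=3, parity even. Final level: S=1, L=5, J=4, parity even.
Parity must change: even → even — fails.
ΔS = 0: S: 0 → 1 — fails.
ΔL = 0, ±1 (not L=0↔0): L: 3 → 5, ΔL = +2 — fails.
ΔJ = 0, ±1 (not J=0↔0): J: 3 → 4, ΔJ = +1 — passes.
Rule(s) violated: parity, ΔS, ΔL.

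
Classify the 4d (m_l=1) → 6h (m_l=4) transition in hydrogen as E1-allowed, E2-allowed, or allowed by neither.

neither

Δl = 5 − 2 = +3; l_i + l_f = 7.
Δm_l = +3.
E1 (Δl = ±1, |Δm_l| ≤ 1): not satisfied.
E2 (Δl = 0,±2, l_i+l_f ≥ 2, |Δm_l| ≤ 2): not satisfied.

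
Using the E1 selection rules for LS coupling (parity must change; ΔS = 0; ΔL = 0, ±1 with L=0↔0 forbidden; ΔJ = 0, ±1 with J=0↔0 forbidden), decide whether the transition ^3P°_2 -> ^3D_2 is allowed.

Initial level: S=1, L=1, J=2, parity odd. Final level: S=1, L=2, J=2, parity even.
Parity must change: odd → even — ✓.
ΔS = 0: S: 1 → 1 — ✓.
ΔL = 0, ±1 (not L=0↔0): L: 1 → 2, ΔL = +1 — ✓.
ΔJ = 0, ±1 (not J=0↔0): J: 2 → 2, ΔJ = +0 — ✓.
All four E1 rules are satisfied.

allowed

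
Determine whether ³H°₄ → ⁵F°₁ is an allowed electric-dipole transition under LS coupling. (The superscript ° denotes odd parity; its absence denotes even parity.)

Reading off the term symbols: S 1→2, L 5→3, J 4→1, parity odd→odd.
ΔS = 0: S: 1 → 2 — violated.
ΔL = 0, ±1 (not L=0↔0): L: 5 → 3, ΔL = -2 — violated.
ΔJ = 0, ±1 (not J=0↔0): J: 4 → 1, ΔJ = -3 — violated.
Parity must change: odd → odd — violated.
Rule(s) violated: parity, ΔS, ΔL, ΔJ.

forbidden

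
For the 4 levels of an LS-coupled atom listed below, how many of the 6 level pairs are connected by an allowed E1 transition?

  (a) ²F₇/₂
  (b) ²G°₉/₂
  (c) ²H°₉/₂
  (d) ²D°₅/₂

(a)–(b): allowed.
(a)–(c): forbidden (ΔL).
(a)–(d): allowed.
(b)–(c): forbidden (parity).
(b)–(d): forbidden (parity, ΔL, ΔJ).
(c)–(d): forbidden (parity, ΔL, ΔJ).
Allowed pairs: 2 of 6.

2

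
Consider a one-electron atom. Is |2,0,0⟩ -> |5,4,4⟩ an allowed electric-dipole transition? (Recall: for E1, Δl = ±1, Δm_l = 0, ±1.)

Δl = 4 − 0 = +4; the E1 rule Δl = ±1 is fails.
Δm_l = 4 − (0) = +4. E1 requires Δm_l = 0, ±1: fails.
The transition is electric-dipole forbidden.

forbidden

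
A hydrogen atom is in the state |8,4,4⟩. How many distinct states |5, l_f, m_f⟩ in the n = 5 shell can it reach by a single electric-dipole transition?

1

E1 requires Δl = ±1, so l_f ∈ {3, 5}; with 0 ≤ l_f ≤ n_f−1 = 4, the allowed l_f values are {3}.
For l_f = 3: m_f ∈ {m_i−1, m_i, m_i+1} ∩ [−3, 3] = {3} → 1 state.
Total: 1.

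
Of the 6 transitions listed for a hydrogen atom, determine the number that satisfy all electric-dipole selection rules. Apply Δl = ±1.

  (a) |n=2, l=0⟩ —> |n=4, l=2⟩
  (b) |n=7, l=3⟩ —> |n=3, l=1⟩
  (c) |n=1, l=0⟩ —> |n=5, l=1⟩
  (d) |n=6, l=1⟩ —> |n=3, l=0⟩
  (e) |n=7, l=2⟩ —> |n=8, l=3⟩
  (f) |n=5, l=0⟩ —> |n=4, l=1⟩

(a) forbidden — Δl = +2 (E1 requires Δl = ±1)
(b) forbidden — Δl = -2 (E1 requires Δl = ±1)
(c) allowed
(d) allowed
(e) allowed
(f) allowed
Total allowed: 4 of 6.

4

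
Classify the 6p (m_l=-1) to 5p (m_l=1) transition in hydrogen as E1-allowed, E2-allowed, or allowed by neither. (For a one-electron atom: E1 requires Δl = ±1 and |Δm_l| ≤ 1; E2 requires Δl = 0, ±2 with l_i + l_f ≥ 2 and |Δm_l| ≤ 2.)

Δl = 1 − 1 = +0; l_i + l_f = 2.
Δm_l = +2.
E1 (Δl = ±1, |Δm_l| ≤ 1): not satisfied.
E2 (Δl = 0,±2, l_i+l_f ≥ 2, |Δm_l| ≤ 2): satisfied.

E2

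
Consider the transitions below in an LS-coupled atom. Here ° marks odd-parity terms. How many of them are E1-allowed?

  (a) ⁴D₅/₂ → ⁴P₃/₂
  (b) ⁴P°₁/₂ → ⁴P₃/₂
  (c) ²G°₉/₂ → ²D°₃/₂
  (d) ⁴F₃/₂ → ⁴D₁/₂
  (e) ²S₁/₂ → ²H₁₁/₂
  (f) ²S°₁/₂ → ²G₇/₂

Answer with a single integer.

1

(a) forbidden (parity fails)
(b) allowed
(c) forbidden (parity, ΔL, ΔJ fail)
(d) forbidden (parity fails)
(e) forbidden (parity, ΔL, ΔJ fail)
(f) forbidden (ΔL, ΔJ fail)
Total allowed: 1 of 6.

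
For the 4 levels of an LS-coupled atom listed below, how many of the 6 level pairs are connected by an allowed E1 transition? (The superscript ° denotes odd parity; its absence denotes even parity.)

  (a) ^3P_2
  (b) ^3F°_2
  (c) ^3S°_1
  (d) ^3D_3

2

(a)–(b): forbidden (ΔL).
(a)–(c): allowed.
(a)–(d): forbidden (parity).
(b)–(c): forbidden (parity, ΔL).
(b)–(d): allowed.
(c)–(d): forbidden (ΔL, ΔJ).
Allowed pairs: 2 of 6.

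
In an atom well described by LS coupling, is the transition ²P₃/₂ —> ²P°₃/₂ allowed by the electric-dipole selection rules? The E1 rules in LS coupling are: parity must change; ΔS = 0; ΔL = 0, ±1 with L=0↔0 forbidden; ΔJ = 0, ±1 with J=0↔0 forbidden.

allowed

Initial level: S=1/2, L=1, J=3/2, parity even. Final level: S=1/2, L=1, J=3/2, parity odd.
Parity must change: even → odd — satisfied.
ΔS = 0: S: 1/2 → 1/2 — satisfied.
ΔL = 0, ±1 (not L=0↔0): L: 1 → 1, ΔL = +0 — satisfied.
ΔJ = 0, ±1 (not J=0↔0): J: 3/2 → 3/2, ΔJ = +0 — satisfied.
All four E1 rules are satisfied.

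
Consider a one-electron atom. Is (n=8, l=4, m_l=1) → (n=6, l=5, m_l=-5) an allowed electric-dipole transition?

forbidden

Initial l = 4, final l = 5, so Δl = +1. E1 requires Δl = ±1: satisfied.
m_l: 1 → -5 (Δm_l = -6). |Δm_l| ≤ 1 violated.
The transition is electric-dipole forbidden.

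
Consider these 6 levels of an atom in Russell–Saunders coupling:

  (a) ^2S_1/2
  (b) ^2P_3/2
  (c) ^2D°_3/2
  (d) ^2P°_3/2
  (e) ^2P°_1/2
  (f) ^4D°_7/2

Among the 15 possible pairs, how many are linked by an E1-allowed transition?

(a)–(b): forbidden (parity).
(a)–(c): forbidden (ΔL).
(a)–(d): allowed.
(a)–(e): allowed.
(a)–(f): forbidden (ΔS, ΔL, ΔJ).
(b)–(c): allowed.
(b)–(d): allowed.
(b)–(e): allowed.
(b)–(f): forbidden (ΔS, ΔJ).
(c)–(d): forbidden (parity).
(c)–(e): forbidden (parity).
(c)–(f): forbidden (parity, ΔS, ΔJ).
(d)–(e): forbidden (parity).
(d)–(f): forbidden (parity, ΔS, ΔJ).
(e)–(f): forbidden (parity, ΔS, ΔJ).
Allowed pairs: 5 of 15.

5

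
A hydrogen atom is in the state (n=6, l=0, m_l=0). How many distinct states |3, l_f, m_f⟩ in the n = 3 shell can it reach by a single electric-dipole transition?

3

E1 requires Δl = ±1, so l_f ∈ {-1, 1}; with 0 ≤ l_f ≤ n_f−1 = 2, the allowed l_f values are {1}.
For l_f = 1: m_f ∈ {m_i−1, m_i, m_i+1} ∩ [−1, 1] = {-1, 0, 1} → 3 states.
Total: 3.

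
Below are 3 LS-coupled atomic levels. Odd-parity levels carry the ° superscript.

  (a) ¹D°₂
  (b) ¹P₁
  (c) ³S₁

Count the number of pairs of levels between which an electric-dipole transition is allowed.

1

(a)–(b): allowed.
(a)–(c): forbidden (ΔS, ΔL).
(b)–(c): forbidden (parity, ΔS).
Allowed pairs: 1 of 3.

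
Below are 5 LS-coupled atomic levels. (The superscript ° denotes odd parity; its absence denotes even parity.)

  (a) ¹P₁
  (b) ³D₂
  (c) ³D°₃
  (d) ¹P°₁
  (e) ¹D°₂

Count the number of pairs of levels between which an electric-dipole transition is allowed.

3

(a)–(b): forbidden (parity, ΔS).
(a)–(c): forbidden (ΔS, ΔJ).
(a)–(d): allowed.
(a)–(e): allowed.
(b)–(c): allowed.
(b)–(d): forbidden (ΔS).
(b)–(e): forbidden (ΔS).
(c)–(d): forbidden (parity, ΔS, ΔJ).
(c)–(e): forbidden (parity, ΔS).
(d)–(e): forbidden (parity).
Allowed pairs: 3 of 10.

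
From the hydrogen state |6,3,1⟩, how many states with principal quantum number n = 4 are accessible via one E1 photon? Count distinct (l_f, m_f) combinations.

3

E1 requires Δl = ±1, so l_f ∈ {2, 4}; with 0 ≤ l_f ≤ n_f−1 = 3, the allowed l_f values are {2}.
For l_f = 2: m_f ∈ {m_i−1, m_i, m_i+1} ∩ [−2, 2] = {0, 1, 2} → 3 states.
Total: 3.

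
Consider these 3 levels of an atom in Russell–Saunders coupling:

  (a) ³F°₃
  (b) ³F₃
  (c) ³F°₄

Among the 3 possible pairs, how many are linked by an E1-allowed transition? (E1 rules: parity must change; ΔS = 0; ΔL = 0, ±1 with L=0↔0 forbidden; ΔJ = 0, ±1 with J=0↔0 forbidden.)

(a)–(b): allowed.
(a)–(c): forbidden (parity).
(b)–(c): allowed.
Allowed pairs: 2 of 3.

2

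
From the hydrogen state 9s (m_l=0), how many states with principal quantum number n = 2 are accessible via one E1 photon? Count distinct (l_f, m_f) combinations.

E1 requires Δl = ±1, so l_f ∈ {-1, 1}; with 0 ≤ l_f ≤ n_f−1 = 1, the allowed l_f values are {1}.
For l_f = 1: m_f ∈ {m_i−1, m_i, m_i+1} ∩ [−1, 1] = {-1, 0, 1} → 3 states.
Total: 3.

3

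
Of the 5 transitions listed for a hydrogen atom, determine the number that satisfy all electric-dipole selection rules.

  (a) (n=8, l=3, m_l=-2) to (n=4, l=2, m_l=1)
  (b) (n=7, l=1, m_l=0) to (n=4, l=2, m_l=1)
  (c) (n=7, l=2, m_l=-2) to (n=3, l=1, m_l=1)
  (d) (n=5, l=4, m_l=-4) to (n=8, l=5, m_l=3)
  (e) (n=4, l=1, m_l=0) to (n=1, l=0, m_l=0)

2

(a) forbidden — Δm_l = +3 (E1 requires Δm_l = 0, ±1)
(b) allowed
(c) forbidden — Δm_l = +3 (E1 requires Δm_l = 0, ±1)
(d) forbidden — Δm_l = +7 (E1 requires Δm_l = 0, ±1)
(e) allowed
Total allowed: 2 of 5.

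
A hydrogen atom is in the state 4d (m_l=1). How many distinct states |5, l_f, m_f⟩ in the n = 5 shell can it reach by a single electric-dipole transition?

5

E1 requires Δl = ±1, so l_f ∈ {1, 3}; with 0 ≤ l_f ≤ n_f−1 = 4, the allowed l_f values are {1, 3}.
For l_f = 1: m_f ∈ {m_i−1, m_i, m_i+1} ∩ [−1, 1] = {0, 1} → 2 states.
For l_f = 3: m_f ∈ {m_i−1, m_i, m_i+1} ∩ [−3, 3] = {0, 1, 2} → 3 states.
Total: 5.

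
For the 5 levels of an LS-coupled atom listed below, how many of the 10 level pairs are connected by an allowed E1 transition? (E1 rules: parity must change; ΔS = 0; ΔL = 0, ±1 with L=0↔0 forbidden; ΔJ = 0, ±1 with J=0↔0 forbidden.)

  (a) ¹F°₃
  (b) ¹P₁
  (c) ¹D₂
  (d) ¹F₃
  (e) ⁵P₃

2

(a)–(b): forbidden (ΔL, ΔJ).
(a)–(c): allowed.
(a)–(d): allowed.
(a)–(e): forbidden (ΔS, ΔL).
(b)–(c): forbidden (parity).
(b)–(d): forbidden (parity, ΔL, ΔJ).
(b)–(e): forbidden (parity, ΔS, ΔJ).
(c)–(d): forbidden (parity).
(c)–(e): forbidden (parity, ΔS).
(d)–(e): forbidden (parity, ΔS, ΔL).
Allowed pairs: 2 of 10.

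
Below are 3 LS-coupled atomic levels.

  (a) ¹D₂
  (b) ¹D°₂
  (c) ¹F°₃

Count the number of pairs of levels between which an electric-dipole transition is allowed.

2

(a)–(b): allowed.
(a)–(c): allowed.
(b)–(c): forbidden (parity).
Allowed pairs: 2 of 3.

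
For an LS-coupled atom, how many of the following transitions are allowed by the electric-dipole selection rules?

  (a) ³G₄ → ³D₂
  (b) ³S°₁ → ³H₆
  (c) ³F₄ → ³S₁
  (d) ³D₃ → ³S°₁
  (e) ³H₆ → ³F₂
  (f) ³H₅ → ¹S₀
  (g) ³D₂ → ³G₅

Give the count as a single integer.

0

(a) forbidden (parity, ΔL, ΔJ fail)
(b) forbidden (ΔL, ΔJ fail)
(c) forbidden (parity, ΔL, ΔJ fail)
(d) forbidden (ΔL, ΔJ fail)
(e) forbidden (parity, ΔL, ΔJ fail)
(f) forbidden (parity, ΔS, ΔL, ΔJ fail)
(g) forbidden (parity, ΔL, ΔJ fail)
Total allowed: 0 of 7.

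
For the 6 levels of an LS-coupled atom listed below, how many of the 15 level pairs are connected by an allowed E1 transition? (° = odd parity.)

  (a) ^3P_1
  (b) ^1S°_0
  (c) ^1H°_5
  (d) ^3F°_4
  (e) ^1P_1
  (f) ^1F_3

1

(a)–(b): forbidden (ΔS).
(a)–(c): forbidden (ΔS, ΔL, ΔJ).
(a)–(d): forbidden (ΔL, ΔJ).
(a)–(e): forbidden (parity, ΔS).
(a)–(f): forbidden (parity, ΔS, ΔL, ΔJ).
(b)–(c): forbidden (parity, ΔL, ΔJ).
(b)–(d): forbidden (parity, ΔS, ΔL, ΔJ).
(b)–(e): allowed.
(b)–(f): forbidden (ΔL, ΔJ).
(c)–(d): forbidden (parity, ΔS, ΔL).
(c)–(e): forbidden (ΔL, ΔJ).
(c)–(f): forbidden (ΔL, ΔJ).
(d)–(e): forbidden (ΔS, ΔL, ΔJ).
(d)–(f): forbidden (ΔS).
(e)–(f): forbidden (parity, ΔL, ΔJ).
Allowed pairs: 1 of 15.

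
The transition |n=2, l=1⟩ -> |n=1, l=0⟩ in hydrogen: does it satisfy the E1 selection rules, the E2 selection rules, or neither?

Δl = 0 − 1 = -1; l_i + l_f = 1.
E1 (Δl = ±1): satisfied.
E2 (Δl = 0,±2, l_i+l_f ≥ 2): not satisfied.

E1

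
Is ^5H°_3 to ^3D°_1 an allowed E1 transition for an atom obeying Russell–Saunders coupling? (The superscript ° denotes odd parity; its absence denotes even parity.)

Parity must change: odd → odd — fails.
ΔS = 0: S: 2 → 1 — fails.
ΔL = 0, ±1 (not L=0↔0): L: 5 → 2, ΔL = -3 — fails.
ΔJ = 0, ±1 (not J=0↔0): J: 3 → 1, ΔJ = -2 — fails.
Rule(s) violated: parity, ΔS, ΔL, ΔJ.

forbidden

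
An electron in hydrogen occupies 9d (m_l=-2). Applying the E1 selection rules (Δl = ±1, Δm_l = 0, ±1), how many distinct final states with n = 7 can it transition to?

E1 requires Δl = ±1, so l_f ∈ {1, 3}; with 0 ≤ l_f ≤ n_f−1 = 6, the allowed l_f values are {1, 3}.
For l_f = 1: m_f ∈ {m_i−1, m_i, m_i+1} ∩ [−1, 1] = {-1} → 1 state.
For l_f = 3: m_f ∈ {m_i−1, m_i, m_i+1} ∩ [−3, 3] = {-3, -2, -1} → 3 states.
Total: 4.

4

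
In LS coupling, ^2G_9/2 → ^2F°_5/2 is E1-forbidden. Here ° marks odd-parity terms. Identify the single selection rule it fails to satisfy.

the ΔJ = 0, ±1 rule

Parity must change: even → odd — ✓.
ΔS = 0: S: 1/2 → 1/2 — ✓.
ΔL = 0, ±1 (not L=0↔0): L: 4 → 3, ΔL = -1 — ✓.
ΔJ = 0, ±1 (not J=0↔0): J: 9/2 → 5/2, ΔJ = -2 — ✗.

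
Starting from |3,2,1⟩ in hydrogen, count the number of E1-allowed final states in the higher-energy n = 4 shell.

5

E1 requires Δl = ±1, so l_f ∈ {1, 3}; with 0 ≤ l_f ≤ n_f−1 = 3, the allowed l_f values are {1, 3}.
For l_f = 1: m_f ∈ {m_i−1, m_i, m_i+1} ∩ [−1, 1] = {0, 1} → 2 states.
For l_f = 3: m_f ∈ {m_i−1, m_i, m_i+1} ∩ [−3, 3] = {0, 1, 2} → 3 states.
Total: 5.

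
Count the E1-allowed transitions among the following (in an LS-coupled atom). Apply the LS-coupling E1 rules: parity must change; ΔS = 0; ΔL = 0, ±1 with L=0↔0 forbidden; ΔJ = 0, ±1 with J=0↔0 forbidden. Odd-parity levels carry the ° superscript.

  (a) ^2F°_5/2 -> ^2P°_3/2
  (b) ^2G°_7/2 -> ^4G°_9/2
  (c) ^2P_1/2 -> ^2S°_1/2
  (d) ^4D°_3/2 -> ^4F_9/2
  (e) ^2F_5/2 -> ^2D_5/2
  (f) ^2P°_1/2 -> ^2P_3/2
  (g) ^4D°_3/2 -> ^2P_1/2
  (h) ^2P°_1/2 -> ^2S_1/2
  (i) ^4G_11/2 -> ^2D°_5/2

3

(a) forbidden (parity, ΔL fail)
(b) forbidden (parity, ΔS fail)
(c) allowed
(d) forbidden (ΔJ fails)
(e) forbidden (parity fails)
(f) allowed
(g) forbidden (ΔS fails)
(h) allowed
(i) forbidden (ΔS, ΔL, ΔJ fail)
Total allowed: 3 of 9.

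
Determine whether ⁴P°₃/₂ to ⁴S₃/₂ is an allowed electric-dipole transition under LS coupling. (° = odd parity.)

Initial level: S=3/2, L=1, J=3/2, parity odd. Final level: S=3/2, L=0, J=3/2, parity even.
Parity must change: odd → even — ok.
ΔS = 0: S: 3/2 → 3/2 — ok.
ΔL = 0, ±1 (not L=0↔0): L: 1 → 0, ΔL = -1 — ok.
ΔJ = 0, ±1 (not J=0↔0): J: 3/2 → 3/2, ΔJ = +0 — ok.
All four E1 rules are satisfied.

allowed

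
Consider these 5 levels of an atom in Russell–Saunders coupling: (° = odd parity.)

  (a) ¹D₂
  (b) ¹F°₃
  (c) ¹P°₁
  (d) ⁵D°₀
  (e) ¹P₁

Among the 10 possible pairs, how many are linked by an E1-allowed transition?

(a)–(b): allowed.
(a)–(c): allowed.
(a)–(d): forbidden (ΔS, ΔJ).
(a)–(e): forbidden (parity).
(b)–(c): forbidden (parity, ΔL, ΔJ).
(b)–(d): forbidden (parity, ΔS, ΔJ).
(b)–(e): forbidden (ΔL, ΔJ).
(c)–(d): forbidden (parity, ΔS).
(c)–(e): allowed.
(d)–(e): forbidden (ΔS).
Allowed pairs: 3 of 10.

3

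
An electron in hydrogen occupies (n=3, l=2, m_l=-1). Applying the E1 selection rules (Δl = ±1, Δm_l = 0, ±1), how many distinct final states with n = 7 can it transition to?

5

E1 requires Δl = ±1, so l_f ∈ {1, 3}; with 0 ≤ l_f ≤ n_f−1 = 6, the allowed l_f values are {1, 3}.
For l_f = 1: m_f ∈ {m_i−1, m_i, m_i+1} ∩ [−1, 1] = {-1, 0} → 2 states.
For l_f = 3: m_f ∈ {m_i−1, m_i, m_i+1} ∩ [−3, 3] = {-2, -1, 0} → 3 states.
Total: 5.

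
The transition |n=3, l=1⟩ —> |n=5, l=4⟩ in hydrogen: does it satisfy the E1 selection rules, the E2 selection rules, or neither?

Δl = 4 − 1 = +3; l_i + l_f = 5.
E1 (Δl = ±1): not satisfied.
E2 (Δl = 0,±2, l_i+l_f ≥ 2): not satisfied.

neither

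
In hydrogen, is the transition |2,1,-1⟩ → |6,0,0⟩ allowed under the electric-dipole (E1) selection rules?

Δl = 0 − 1 = -1; the E1 rule Δl = ±1 is ok.
m_l: -1 → 0 (Δm_l = +1). |Δm_l| ≤ 1 ok.
All E1 selection rules are satisfied.

allowed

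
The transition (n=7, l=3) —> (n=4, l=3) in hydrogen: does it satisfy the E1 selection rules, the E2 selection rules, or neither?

E2

Δl = 3 − 3 = +0; l_i + l_f = 6.
E1 (Δl = ±1): not satisfied.
E2 (Δl = 0,±2, l_i+l_f ≥ 2): satisfied.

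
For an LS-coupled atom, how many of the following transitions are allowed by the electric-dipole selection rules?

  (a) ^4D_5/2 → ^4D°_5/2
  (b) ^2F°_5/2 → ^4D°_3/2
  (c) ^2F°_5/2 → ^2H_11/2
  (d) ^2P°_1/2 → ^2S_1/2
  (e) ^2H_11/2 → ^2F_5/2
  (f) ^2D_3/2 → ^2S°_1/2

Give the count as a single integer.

2

(a) allowed
(b) forbidden (parity, ΔS fail)
(c) forbidden (ΔL, ΔJ fail)
(d) allowed
(e) forbidden (parity, ΔL, ΔJ fail)
(f) forbidden (ΔL fails)
Total allowed: 2 of 6.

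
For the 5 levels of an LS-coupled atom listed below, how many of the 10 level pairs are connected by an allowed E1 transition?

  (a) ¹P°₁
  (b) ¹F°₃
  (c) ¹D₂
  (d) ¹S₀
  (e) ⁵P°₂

3

(a)–(b): forbidden (parity, ΔL, ΔJ).
(a)–(c): allowed.
(a)–(d): allowed.
(a)–(e): forbidden (parity, ΔS).
(b)–(c): allowed.
(b)–(d): forbidden (ΔL, ΔJ).
(b)–(e): forbidden (parity, ΔS, ΔL).
(c)–(d): forbidden (parity, ΔL, ΔJ).
(c)–(e): forbidden (ΔS).
(d)–(e): forbidden (ΔS, ΔJ).
Allowed pairs: 3 of 10.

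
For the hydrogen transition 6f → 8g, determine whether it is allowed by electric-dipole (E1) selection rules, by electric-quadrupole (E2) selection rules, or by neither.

Δl = 4 − 3 = +1; l_i + l_f = 7.
E1 (Δl = ±1): satisfied.
E2 (Δl = 0,±2, l_i+l_f ≥ 2): not satisfied.

E1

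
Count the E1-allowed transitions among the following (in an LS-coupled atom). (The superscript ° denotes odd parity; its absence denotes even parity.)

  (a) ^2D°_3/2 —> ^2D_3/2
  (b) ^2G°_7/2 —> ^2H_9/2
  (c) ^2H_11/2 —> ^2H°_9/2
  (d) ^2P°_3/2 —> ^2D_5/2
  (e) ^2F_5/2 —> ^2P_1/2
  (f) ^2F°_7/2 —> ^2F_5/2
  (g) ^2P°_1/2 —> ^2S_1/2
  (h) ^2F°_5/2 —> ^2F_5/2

(a) allowed
(b) allowed
(c) allowed
(d) allowed
(e) forbidden (parity, ΔL, ΔJ fail)
(f) allowed
(g) allowed
(h) allowed
Total allowed: 7 of 8.

7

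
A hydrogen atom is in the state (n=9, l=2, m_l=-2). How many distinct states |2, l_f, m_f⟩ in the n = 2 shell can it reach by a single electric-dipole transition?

1

E1 requires Δl = ±1, so l_f ∈ {1, 3}; with 0 ≤ l_f ≤ n_f−1 = 1, the allowed l_f values are {1}.
For l_f = 1: m_f ∈ {m_i−1, m_i, m_i+1} ∩ [−1, 1] = {-1} → 1 state.
Total: 1.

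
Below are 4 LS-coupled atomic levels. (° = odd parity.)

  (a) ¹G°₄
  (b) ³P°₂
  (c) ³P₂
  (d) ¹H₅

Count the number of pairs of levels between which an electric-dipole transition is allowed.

2

(a)–(b): forbidden (parity, ΔS, ΔL, ΔJ).
(a)–(c): forbidden (ΔS, ΔL, ΔJ).
(a)–(d): allowed.
(b)–(c): allowed.
(b)–(d): forbidden (ΔS, ΔL, ΔJ).
(c)–(d): forbidden (parity, ΔS, ΔL, ΔJ).
Allowed pairs: 2 of 6.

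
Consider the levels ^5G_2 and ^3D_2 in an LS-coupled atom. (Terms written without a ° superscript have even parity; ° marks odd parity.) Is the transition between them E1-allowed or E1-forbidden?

forbidden

Initial level: S=2, L=4, J=2, parity even. Final level: S=1, L=2, J=2, parity even.
Parity must change: even → even — fails.
ΔJ = 0, ±1 (not J=0↔0): J: 2 → 2, ΔJ = +0 — passes.
ΔL = 0, ±1 (not L=0↔0): L: 4 → 2, ΔL = -2 — fails.
ΔS = 0: S: 2 → 1 — fails.
Rule(s) violated: parity, ΔS, ΔL.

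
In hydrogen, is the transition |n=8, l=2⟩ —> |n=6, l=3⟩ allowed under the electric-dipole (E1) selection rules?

allowed

Δl = 3 − 2 = +1; the E1 rule Δl = ±1 is ✓.
All E1 selection rules are satisfied.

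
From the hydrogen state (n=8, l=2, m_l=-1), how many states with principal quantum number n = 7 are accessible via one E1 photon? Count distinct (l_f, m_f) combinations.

E1 requires Δl = ±1, so l_f ∈ {1, 3}; with 0 ≤ l_f ≤ n_f−1 = 6, the allowed l_f values are {1, 3}.
For l_f = 1: m_f ∈ {m_i−1, m_i, m_i+1} ∩ [−1, 1] = {-1, 0} → 2 states.
For l_f = 3: m_f ∈ {m_i−1, m_i, m_i+1} ∩ [−3, 3] = {-2, -1, 0} → 3 states.
Total: 5.

5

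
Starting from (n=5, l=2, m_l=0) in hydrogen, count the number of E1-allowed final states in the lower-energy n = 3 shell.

E1 requires Δl = ±1, so l_f ∈ {1, 3}; with 0 ≤ l_f ≤ n_f−1 = 2, the allowed l_f values are {1}.
For l_f = 1: m_f ∈ {m_i−1, m_i, m_i+1} ∩ [−1, 1] = {-1, 0, 1} → 3 states.
Total: 3.

3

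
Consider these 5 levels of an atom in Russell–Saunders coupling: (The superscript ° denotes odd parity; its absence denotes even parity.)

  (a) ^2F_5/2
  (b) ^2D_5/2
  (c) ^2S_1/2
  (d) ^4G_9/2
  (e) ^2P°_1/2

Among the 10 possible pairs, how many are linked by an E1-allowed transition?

1

(a)–(b): forbidden (parity).
(a)–(c): forbidden (parity, ΔL, ΔJ).
(a)–(d): forbidden (parity, ΔS, ΔJ).
(a)–(e): forbidden (ΔL, ΔJ).
(b)–(c): forbidden (parity, ΔL, ΔJ).
(b)–(d): forbidden (parity, ΔS, ΔL, ΔJ).
(b)–(e): forbidden (ΔJ).
(c)–(d): forbidden (parity, ΔS, ΔL, ΔJ).
(c)–(e): allowed.
(d)–(e): forbidden (ΔS, ΔL, ΔJ).
Allowed pairs: 1 of 10.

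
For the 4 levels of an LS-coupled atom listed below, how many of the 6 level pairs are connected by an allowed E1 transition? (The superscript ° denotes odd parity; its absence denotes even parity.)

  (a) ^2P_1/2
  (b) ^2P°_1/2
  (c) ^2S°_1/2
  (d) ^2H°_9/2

2

(a)–(b): allowed.
(a)–(c): allowed.
(a)–(d): forbidden (ΔL, ΔJ).
(b)–(c): forbidden (parity).
(b)–(d): forbidden (parity, ΔL, ΔJ).
(c)–(d): forbidden (parity, ΔL, ΔJ).
Allowed pairs: 2 of 6.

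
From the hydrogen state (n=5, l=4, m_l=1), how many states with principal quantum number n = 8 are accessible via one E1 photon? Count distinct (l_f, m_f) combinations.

E1 requires Δl = ±1, so l_f ∈ {3, 5}; with 0 ≤ l_f ≤ n_f−1 = 7, the allowed l_f values are {3, 5}.
For l_f = 3: m_f ∈ {m_i−1, m_i, m_i+1} ∩ [−3, 3] = {0, 1, 2} → 3 states.
For l_f = 5: m_f ∈ {m_i−1, m_i, m_i+1} ∩ [−5, 5] = {0, 1, 2} → 3 states.
Total: 6.

6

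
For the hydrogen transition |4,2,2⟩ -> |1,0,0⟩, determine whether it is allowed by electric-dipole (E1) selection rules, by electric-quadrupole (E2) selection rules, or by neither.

E2

Δl = 0 − 2 = -2; l_i + l_f = 2.
Δm_l = -2.
E1 (Δl = ±1, |Δm_l| ≤ 1): not satisfied.
E2 (Δl = 0,±2, l_i+l_f ≥ 2, |Δm_l| ≤ 2): satisfied.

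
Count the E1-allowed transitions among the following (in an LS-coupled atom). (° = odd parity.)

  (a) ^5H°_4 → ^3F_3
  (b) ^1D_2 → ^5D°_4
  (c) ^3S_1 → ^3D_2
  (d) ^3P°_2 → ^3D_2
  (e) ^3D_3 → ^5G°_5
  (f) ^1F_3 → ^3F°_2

(a) forbidden (ΔS, ΔL fail)
(b) forbidden (ΔS, ΔJ fail)
(c) forbidden (parity, ΔL fail)
(d) allowed
(e) forbidden (ΔS, ΔL, ΔJ fail)
(f) forbidden (ΔS fails)
Total allowed: 1 of 6.

1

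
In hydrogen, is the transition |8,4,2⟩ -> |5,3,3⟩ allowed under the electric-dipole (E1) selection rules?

allowed

Initial l = 4, final l = 3, so Δl = -1. E1 requires Δl = ±1: satisfied.
m_l: 2 → 3 (Δm_l = +1). |Δm_l| ≤ 1 satisfied.
All E1 selection rules are satisfied.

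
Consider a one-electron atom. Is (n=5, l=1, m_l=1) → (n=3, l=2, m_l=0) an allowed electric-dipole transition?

allowed

l: 1 → 2 (Δl = +1). Δl = ±1 satisfied.
Δm_l = 0 − (1) = -1. E1 requires Δm_l = 0, ±1: satisfied.
All E1 selection rules are satisfied.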